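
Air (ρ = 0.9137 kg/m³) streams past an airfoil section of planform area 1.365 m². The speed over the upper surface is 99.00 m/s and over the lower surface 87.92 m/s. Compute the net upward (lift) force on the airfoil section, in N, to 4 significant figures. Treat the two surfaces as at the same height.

From P + ½ρv² = const at equal height, P_low − P_up = ½ρ(v_up² − v_low²).
ΔP = ½·0.9137·(99.00² − 87.92²) = 946.2 Pa.
Lift = ΔP · A = 946.2 × 1.365 = 1292 N.

F = 1292 N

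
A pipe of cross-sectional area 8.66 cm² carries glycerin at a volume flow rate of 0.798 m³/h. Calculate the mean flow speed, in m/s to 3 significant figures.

Q = 0.798 m³/h = 0.000222 m³/s.
v = Q/A = 0.000222 / 0.000866 = 0.256 m/s.

v = 0.256 m/s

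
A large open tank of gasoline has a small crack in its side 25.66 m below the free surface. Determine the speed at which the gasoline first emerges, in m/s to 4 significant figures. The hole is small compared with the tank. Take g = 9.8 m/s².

v = 22.43 m/s

With the surface at rest and both surface and jet at atmospheric pressure, Bernoulli gives ρg h = ½ρv², so v = √(2gh) = √(2·9.8·25.66) = 22.43 m/s.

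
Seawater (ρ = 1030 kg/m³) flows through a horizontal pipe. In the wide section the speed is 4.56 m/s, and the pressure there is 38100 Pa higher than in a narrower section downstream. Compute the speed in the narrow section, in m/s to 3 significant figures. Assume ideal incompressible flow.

With h₁ = h₂, rearranging Bernoulli gives v₂ = √(v₁² + 2ΔP/ρ).
v₂ = √(4.56² + 2·38100/1030) = √(20.8 + 74.0) = 9.74 m/s.

v₂ ≈ 9.74 m/s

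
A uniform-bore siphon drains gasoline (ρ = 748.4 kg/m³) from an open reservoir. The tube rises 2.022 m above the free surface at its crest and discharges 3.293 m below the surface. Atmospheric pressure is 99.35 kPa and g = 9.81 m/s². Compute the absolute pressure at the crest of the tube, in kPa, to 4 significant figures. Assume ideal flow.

P_top = 60.33 kPa

From the surface to the outlet (both open to atmosphere, surface at rest): v = √(2g·h_out) = √(2·9.81·3.293) = 8.038 m/s.
Continuity keeps v the same throughout the tube; from surface to crest, P_atm + 0 = P_top + ½ρv² + ρg·h_top.
P_top = 99350 − ½·748.4·8.038² − 748.4·9.81·2.022 = 60330 Pa.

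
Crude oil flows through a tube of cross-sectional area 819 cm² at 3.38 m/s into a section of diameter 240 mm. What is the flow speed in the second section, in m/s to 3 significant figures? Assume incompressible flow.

v₂ = 6.12 m/s

The volume flow rate is constant, so v₂ = (A₁/A₂)v₁ = (819/452)·3.38 = 6.12 m/s.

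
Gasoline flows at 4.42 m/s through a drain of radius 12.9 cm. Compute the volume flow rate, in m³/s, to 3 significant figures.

Q = A·v = 0.0523 m² × 4.42 m/s = 0.231 m³/s.

0.231 m³/s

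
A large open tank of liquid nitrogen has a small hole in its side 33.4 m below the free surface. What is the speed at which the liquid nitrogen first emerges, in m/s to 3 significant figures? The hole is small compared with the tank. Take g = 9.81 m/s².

25.6 m/s

Torricelli's result v = √(2gh) gives v = √(2·9.81·33.4) = 25.6 m/s.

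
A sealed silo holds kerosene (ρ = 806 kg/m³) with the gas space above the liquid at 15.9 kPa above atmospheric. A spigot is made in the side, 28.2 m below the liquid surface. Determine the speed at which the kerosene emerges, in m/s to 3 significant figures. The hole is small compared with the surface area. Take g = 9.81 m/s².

Take point 1 at the surface (v₁ ≈ 0) and point 2 at the hole (at atmospheric pressure). Bernoulli: P₁ + ρg h = P_atm + ½ρv₂².
With P₁ − P_atm = 15900 Pa, v₂ = √(2gh + 2ΔP/ρ) = √(2·9.81·28.2 + 2·15900/806) = 24.3 m/s.

v ≈ 24.3 m/s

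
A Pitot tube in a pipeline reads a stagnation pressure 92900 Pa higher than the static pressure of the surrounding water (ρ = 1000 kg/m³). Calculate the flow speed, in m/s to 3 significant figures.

v ≈ 13.6 m/s

The dynamic pressure equals the rise in static pressure at the stagnation point: ΔP = ½ρv².
v = √(2ΔP/ρ) = √(2·92900/1000) = 13.6 m/s.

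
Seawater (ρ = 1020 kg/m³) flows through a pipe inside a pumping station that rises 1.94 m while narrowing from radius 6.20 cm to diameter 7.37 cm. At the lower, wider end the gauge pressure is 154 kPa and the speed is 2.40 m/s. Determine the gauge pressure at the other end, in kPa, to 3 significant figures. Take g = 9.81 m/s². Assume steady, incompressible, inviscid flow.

114 kPa

The volume flow rate is constant, so v₂ = (A₁/A₂)v₁ = (121/42.7)·2.40 = 6.79 m/s.
Bernoulli: P₁ + ½ρv₁² + ρg h₁ = P₂ + ½ρv₂² + ρg h₂, so P₂ = P₁ + ½ρ(v₁² − v₂²) − ρg(h₂ − h₁).
P₂ = 154000 + ½·1020·(2.40² − 6.79²) − 1020·9.81·(+1.94) = 154000 + (-20600) − (19400) = 114000 Pa.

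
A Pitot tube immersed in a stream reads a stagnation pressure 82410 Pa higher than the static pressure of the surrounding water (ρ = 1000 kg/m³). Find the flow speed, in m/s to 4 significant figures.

Bernoulli between the free stream and the stagnation point: ½ρv² = P_stag − P_static.
v = √(2ΔP/ρ) = √(2·82410/1000) = 12.84 m/s.

v ≈ 12.84 m/s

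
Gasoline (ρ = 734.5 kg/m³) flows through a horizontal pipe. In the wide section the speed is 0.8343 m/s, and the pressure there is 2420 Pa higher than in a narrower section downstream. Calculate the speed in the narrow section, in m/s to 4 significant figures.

Along the level pipe P + ½ρv² is conserved, hence v₂² = v₁² + 2(P₁ − P₂)/ρ.
v₂ = √(0.8343² + 2·2420/734.5) = √(0.6961 + 6.590) = 2.699 m/s.

2.699 m/s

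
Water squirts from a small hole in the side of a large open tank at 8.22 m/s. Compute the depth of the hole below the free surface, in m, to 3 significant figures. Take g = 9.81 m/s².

h ≈ 3.44 m

Inverting v = √(2gh) gives h = v² / 2g.
h = 8.22²/(2·9.81) = 67.6/19.62 = 3.44 m.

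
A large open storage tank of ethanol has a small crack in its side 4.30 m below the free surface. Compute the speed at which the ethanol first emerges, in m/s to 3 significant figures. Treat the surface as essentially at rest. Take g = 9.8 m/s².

Torricelli's result v = √(2gh) gives v = √(2·9.8·4.30) = 9.18 m/s.

v ≈ 9.18 m/s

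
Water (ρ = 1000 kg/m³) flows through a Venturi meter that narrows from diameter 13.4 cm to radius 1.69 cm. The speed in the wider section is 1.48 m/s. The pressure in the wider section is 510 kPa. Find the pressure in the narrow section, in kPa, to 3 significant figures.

P₂ = 241 kPa

Continuity gives A₁v₁ = A₂v₂, so v₂ = (141 cm²)/(8.97 cm²) × 1.48 m/s = 23.3 m/s.
Along the horizontal streamline, P + ½ρv² is constant.
P₂ = P₁ − ½ρ(v₂² − v₁²) = 510000 − ½·1000·(23.3² − 1.48²) = 510000 − 269000 = 241000 Pa.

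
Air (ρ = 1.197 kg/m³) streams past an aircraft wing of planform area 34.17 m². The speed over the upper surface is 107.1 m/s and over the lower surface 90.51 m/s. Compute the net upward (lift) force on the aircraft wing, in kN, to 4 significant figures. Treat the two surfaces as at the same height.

From P + ½ρv² = const at equal height, P_low − P_up = ½ρ(v_up² − v_low²).
ΔP = ½·1.197·(107.1² − 90.51²) = 1962 Pa.
Lift = ΔP · A = 1962 × 34.17 = 67040 N.

F ≈ 67.04 kN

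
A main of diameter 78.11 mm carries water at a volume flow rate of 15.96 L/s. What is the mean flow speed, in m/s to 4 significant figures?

Q = 15.96 L/s = 0.01596 m³/s.
v = Q/A = 0.01596 / 0.004792 = 3.331 m/s.

v ≈ 3.331 m/s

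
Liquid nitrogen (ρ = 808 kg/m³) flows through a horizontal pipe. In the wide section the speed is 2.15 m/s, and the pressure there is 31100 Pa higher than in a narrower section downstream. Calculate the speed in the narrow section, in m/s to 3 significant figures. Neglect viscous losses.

v₂ ≈ 9.03 m/s

Horizontal Bernoulli: P₁ + ½ρv₁² = P₂ + ½ρv₂², so v₂² = v₁² + 2(P₁ − P₂)/ρ.
v₂ = √(2.15² + 2·31100/808) = √(4.62 + 77.0) = 9.03 m/s.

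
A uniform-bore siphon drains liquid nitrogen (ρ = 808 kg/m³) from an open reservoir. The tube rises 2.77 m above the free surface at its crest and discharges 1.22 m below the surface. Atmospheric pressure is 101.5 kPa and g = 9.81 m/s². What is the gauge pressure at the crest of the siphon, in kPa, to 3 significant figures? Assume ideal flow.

From the surface to the outlet (both open to atmosphere, surface at rest): v = √(2g·h_out) = √(2·9.81·1.22) = 4.89 m/s.
Continuity keeps v the same throughout the tube; from surface to crest, P_atm + 0 = P_top + ½ρv² + ρg·h_top.
P_top = 101500 − ½·808·4.89² − 808·9.81·2.77 = 69900 Pa. So P_gauge = P_top − P_atm = -31600 Pa.

-31.6 kPa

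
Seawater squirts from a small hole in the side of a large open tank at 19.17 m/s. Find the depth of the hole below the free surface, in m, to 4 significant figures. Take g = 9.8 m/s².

For a small hole in a large open tank, ½v² = gh, giving h = v²/(2g).
h = 19.17²/(2·9.8) = 367.5/19.60 = 18.75 m.

h ≈ 18.75 m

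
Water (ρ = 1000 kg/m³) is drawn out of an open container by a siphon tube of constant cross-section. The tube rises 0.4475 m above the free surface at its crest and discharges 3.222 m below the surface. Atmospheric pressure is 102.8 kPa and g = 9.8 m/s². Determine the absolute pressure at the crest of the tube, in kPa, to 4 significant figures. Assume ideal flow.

From the surface to the outlet (both open to atmosphere, surface at rest): v = √(2g·h_out) = √(2·9.8·3.222) = 7.947 m/s.
With constant cross-section the crest speed equals v; applying Bernoulli from the surface up to the crest, P_top = P_atm − ½ρv² − ρg·h_top.
P_top = 102800 − ½·1000·7.947² − 1000·9.8·0.4475 = 66840 Pa.

P_top ≈ 66.84 kPa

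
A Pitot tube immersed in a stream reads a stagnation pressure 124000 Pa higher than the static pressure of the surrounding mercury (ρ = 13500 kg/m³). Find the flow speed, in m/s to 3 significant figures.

Bernoulli between the free stream and the stagnation point: ½ρv² = P_stag − P_static.
v = √(2ΔP/ρ) = √(2·124000/13500) = 4.29 m/s.

v ≈ 4.29 m/s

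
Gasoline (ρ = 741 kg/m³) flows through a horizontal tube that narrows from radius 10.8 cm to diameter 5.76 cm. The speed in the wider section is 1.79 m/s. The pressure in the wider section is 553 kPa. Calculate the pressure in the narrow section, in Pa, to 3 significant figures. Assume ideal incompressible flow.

P₂ ≈ 319000 Pa

Continuity gives A₁v₁ = A₂v₂, so v₂ = (366 cm²)/(26.1 cm²) × 1.79 m/s = 25.2 m/s.
With no height change, Bernoulli's equation is P₁ + ½ρv₁² = P₂ + ½ρv₂².
P₂ = P₁ − ½ρ(v₂² − v₁²) = 553000 − ½·741·(25.2² − 1.79²) = 553000 − 234000 = 319000 Pa.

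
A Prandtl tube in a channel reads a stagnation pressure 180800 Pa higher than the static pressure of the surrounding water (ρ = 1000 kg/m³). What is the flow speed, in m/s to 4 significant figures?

Bernoulli between the free stream and the stagnation point: ½ρv² = P_stag − P_static.
v = √(2ΔP/ρ) = √(2·180800/1000) = 19.02 m/s.

v = 19.02 m/s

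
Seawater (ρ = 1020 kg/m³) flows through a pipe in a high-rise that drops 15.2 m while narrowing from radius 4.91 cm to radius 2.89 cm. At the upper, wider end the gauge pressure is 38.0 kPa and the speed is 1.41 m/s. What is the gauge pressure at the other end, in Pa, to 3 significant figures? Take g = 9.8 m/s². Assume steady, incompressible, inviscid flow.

P₂ ≈ 183000 Pa

The volume flow rate is constant, so v₂ = (A₁/A₂)v₁ = (75.7/26.2)·1.41 = 4.07 m/s.
Bernoulli: P₁ + ½ρv₁² + ρg h₁ = P₂ + ½ρv₂² + ρg h₂, so P₂ = P₁ + ½ρ(v₁² − v₂²) − ρg(h₂ − h₁).
P₂ = 38000 + ½·1020·(1.41² − 4.07²) − 1020·9.8·(−15.2) = 38000 + (-7430) − (-152000) = 183000 Pa.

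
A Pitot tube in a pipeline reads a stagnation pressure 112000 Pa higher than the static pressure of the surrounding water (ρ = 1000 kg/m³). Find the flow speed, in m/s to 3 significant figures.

At the stagnation point the flow is brought to rest, so Bernoulli gives P_stag − P_static = ½ρv².
v = √(2ΔP/ρ) = √(2·112000/1000) = 15.0 m/s.

v = 15.0 m/s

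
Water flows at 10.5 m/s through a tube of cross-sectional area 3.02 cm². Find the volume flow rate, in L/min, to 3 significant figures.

Q ≈ 190 L/min

Q = A·v = 0.000302 m² × 10.5 m/s = 0.00317 m³/s.
Converting: 0.00317 m³/s × 60000 = 190 L/min.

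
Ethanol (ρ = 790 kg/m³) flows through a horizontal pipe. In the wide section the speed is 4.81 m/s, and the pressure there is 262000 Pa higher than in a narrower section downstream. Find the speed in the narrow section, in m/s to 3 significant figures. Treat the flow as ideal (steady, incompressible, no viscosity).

Along the level pipe P + ½ρv² is conserved, hence v₂² = v₁² + 2(P₁ − P₂)/ρ.
v₂ = √(4.81² + 2·262000/790) = √(23.1 + 663) = 26.2 m/s.

26.2 m/s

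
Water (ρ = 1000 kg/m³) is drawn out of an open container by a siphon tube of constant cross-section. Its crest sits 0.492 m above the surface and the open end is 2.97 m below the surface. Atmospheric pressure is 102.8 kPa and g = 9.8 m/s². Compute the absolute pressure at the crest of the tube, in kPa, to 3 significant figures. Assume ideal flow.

Bernoulli surface→outlet gives ½v² = g·h_out, so v = √(2·9.8·2.97) = 7.63 m/s.
With constant cross-section the crest speed equals v; applying Bernoulli from the surface up to the crest, P_top = P_atm − ½ρv² − ρg·h_top.
P_top = 102800 − ½·1000·7.63² − 1000·9.8·0.492 = 68900 Pa.

68.9 kPa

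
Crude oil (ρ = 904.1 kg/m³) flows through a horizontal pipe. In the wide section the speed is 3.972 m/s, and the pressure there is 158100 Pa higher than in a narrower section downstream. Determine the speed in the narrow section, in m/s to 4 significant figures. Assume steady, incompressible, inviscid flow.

Along the level pipe P + ½ρv² is conserved, hence v₂² = v₁² + 2(P₁ − P₂)/ρ.
v₂ = √(3.972² + 2·158100/904.1) = √(15.78 + 349.7) = 19.12 m/s.

19.12 m/s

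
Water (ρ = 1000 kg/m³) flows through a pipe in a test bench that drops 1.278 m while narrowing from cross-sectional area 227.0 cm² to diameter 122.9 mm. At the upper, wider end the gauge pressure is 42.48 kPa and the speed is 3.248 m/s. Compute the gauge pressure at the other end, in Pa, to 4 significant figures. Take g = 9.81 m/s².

By continuity, v₂ = v₁·A₁/A₂ = 3.248·(227.0/118.6) = 6.215 m/s.
Applying Bernoulli between the two ends and solving for P₂: P₂ = P₁ + ½ρ(v₁² − v₂²) − ρgΔh.
P₂ = 42480 + ½·1000·(3.248² − 6.215²) − 1000·9.81·(−1.278) = 42480 + (-14040) − (-12540) = 40980 Pa.

P₂ ≈ 40980 Pa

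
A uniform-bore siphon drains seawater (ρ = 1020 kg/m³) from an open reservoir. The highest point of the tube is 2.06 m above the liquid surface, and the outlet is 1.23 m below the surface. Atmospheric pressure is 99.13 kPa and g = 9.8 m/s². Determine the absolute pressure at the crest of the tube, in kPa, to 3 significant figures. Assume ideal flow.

P_top ≈ 66.2 kPa

From the surface to the outlet (both open to atmosphere, surface at rest): v = √(2g·h_out) = √(2·9.8·1.23) = 4.91 m/s.
With constant cross-section the crest speed equals v; applying Bernoulli from the surface up to the crest, P_top = P_atm − ½ρv² − ρg·h_top.
P_top = 99130 − ½·1020·4.91² − 1020·9.8·2.06 = 66200 Pa.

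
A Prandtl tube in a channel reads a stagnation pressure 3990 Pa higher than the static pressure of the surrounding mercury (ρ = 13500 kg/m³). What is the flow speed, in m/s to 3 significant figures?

v = 0.769 m/s

At the stagnation point the flow is brought to rest, so Bernoulli gives P_stag − P_static = ½ρv².
v = √(2ΔP/ρ) = √(2·3990/13500) = 0.769 m/s.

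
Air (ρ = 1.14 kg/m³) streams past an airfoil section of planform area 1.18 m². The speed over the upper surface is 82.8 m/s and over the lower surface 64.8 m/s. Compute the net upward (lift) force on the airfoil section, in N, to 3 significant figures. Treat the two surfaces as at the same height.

From P + ½ρv² = const at equal height, P_low − P_up = ½ρ(v_up² − v_low²).
ΔP = ½·1.14·(82.8² − 64.8²) = 1510 Pa.
Lift = ΔP · A = 1510 × 1.18 = 1790 N.

F = 1790 N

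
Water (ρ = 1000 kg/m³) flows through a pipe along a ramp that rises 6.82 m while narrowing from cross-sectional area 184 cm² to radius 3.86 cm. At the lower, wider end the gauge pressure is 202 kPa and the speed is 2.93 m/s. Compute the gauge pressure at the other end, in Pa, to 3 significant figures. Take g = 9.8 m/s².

The volume flow rate is constant, so v₂ = (A₁/A₂)v₁ = (184/46.8)·2.93 = 11.5 m/s.
Energy conservation along the streamline gives P₂ = P₁ − ½ρ(v₂² − v₁²) − ρg(h₂ − h₁).
P₂ = 202000 + ½·1000·(2.93² − 11.5²) − 1000·9.8·(+6.82) = 202000 + (-62000) − (66800) = 73100 Pa.

P₂ ≈ 73100 Pa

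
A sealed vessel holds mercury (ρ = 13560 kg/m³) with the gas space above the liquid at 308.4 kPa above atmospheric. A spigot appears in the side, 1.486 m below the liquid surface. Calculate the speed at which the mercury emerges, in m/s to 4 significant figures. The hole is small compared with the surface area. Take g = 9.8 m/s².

Take point 1 at the surface (v₁ ≈ 0) and point 2 at the hole (at atmospheric pressure). Bernoulli: P₁ + ρg h = P_atm + ½ρv₂².
With P₁ − P_atm = 308400 Pa, v₂ = √(2gh + 2ΔP/ρ) = √(2·9.8·1.486 + 2·308400/13560) = 8.638 m/s.

v = 8.638 m/s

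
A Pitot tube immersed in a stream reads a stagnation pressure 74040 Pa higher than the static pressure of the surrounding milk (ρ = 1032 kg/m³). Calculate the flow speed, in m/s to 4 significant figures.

v ≈ 11.98 m/s

The dynamic pressure equals the rise in static pressure at the stagnation point: ΔP = ½ρv².
v = √(2ΔP/ρ) = √(2·74040/1032) = 11.98 m/s.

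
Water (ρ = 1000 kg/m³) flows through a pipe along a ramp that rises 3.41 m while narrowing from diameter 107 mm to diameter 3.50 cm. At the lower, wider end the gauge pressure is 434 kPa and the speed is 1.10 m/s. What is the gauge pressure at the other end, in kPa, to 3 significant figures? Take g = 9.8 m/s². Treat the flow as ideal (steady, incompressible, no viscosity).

Mass conservation (A₁v₁ = A₂v₂) gives v₂ = 1.10 × 89.9/9.62 = 10.3 m/s.
Applying Bernoulli between the two ends and solving for P₂: P₂ = P₁ + ½ρ(v₁² − v₂²) − ρgΔh.
P₂ = 434000 + ½·1000·(1.10² − 10.3²) − 1000·9.8·(+3.41) = 434000 + (-52200) − (33400) = 348000 Pa.

P₂ ≈ 348 kPa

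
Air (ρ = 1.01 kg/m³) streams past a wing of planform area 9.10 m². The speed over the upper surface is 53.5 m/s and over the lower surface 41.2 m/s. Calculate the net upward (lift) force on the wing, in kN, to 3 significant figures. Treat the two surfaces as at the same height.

F ≈ 5.35 kN

From P + ½ρv² = const at equal height, P_low − P_up = ½ρ(v_up² − v_low²).
ΔP = ½·1.01·(53.5² − 41.2²) = 588 Pa.
Lift = ΔP · A = 588 × 9.10 = 5350 N.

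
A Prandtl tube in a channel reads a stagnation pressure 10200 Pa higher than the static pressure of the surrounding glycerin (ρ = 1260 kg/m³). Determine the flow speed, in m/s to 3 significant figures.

4.02 m/s

At the stagnation point the flow is brought to rest, so Bernoulli gives P_stag − P_static = ½ρv².
v = √(2ΔP/ρ) = √(2·10200/1260) = 4.02 m/s.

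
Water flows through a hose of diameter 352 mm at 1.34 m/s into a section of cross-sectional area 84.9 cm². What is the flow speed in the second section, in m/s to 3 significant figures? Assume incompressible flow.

v₂ ≈ 15.4 m/s

The volume flow rate is constant, so v₂ = (A₁/A₂)v₁ = (973/84.9)·1.34 = 15.4 m/s.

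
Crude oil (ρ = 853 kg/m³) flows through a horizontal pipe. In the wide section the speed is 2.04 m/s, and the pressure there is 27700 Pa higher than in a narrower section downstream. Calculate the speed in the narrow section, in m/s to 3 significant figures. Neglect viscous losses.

v₂ ≈ 8.31 m/s

Along the level pipe P + ½ρv² is conserved, hence v₂² = v₁² + 2(P₁ − P₂)/ρ.
v₂ = √(2.04² + 2·27700/853) = √(4.16 + 64.9) = 8.31 m/s.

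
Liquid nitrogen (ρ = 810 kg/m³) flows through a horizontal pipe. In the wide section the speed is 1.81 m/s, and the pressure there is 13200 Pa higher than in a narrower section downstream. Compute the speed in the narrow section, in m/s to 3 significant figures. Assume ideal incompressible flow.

Horizontal Bernoulli: P₁ + ½ρv₁² = P₂ + ½ρv₂², so v₂² = v₁² + 2(P₁ − P₂)/ρ.
v₂ = √(1.81² + 2·13200/810) = √(3.28 + 32.6) = 5.99 m/s.

v₂ ≈ 5.99 m/s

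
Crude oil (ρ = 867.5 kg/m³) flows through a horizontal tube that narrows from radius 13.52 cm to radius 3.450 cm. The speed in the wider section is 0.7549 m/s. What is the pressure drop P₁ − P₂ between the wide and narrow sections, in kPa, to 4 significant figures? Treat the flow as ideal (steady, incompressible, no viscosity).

Continuity gives A₁v₁ = A₂v₂, so v₂ = (574.3 cm²)/(37.39 cm²) × 0.7549 m/s = 11.59 m/s.
The pipe is horizontal, so Bernoulli reduces to P₁ + ½ρv₁² = P₂ + ½ρv₂².
P₁ − P₂ = ½·867.5·(11.59² − 0.7549²) = ½·867.5·133.8 = 58050 Pa.

ΔP ≈ 58.05 kPa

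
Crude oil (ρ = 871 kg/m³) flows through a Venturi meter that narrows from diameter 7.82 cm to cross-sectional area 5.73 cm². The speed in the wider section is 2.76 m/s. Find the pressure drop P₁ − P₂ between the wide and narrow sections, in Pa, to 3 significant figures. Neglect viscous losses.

Continuity gives A₁v₁ = A₂v₂, so v₂ = (48.0 cm²)/(5.73 cm²) × 2.76 m/s = 23.1 m/s.
The pipe is horizontal, so Bernoulli reduces to P₁ + ½ρv₁² = P₂ + ½ρv₂².
P₁ − P₂ = ½·871·(23.1² − 2.76²) = ½·871·528 = 230000 Pa.

ΔP ≈ 230000 Pa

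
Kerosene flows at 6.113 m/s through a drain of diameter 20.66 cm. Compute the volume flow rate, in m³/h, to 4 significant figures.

Q = A·v = 0.03352 m² × 6.113 m/s = 0.2049 m³/s.
Converting: 0.2049 m³/s × 3600 = 737.7 m³/h.

Q ≈ 737.7 m³/h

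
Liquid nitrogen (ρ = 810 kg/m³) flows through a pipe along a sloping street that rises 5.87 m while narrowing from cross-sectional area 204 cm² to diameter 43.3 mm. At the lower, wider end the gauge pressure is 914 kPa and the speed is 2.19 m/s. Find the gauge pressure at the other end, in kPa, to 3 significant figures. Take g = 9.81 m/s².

The volume flow rate is constant, so v₂ = (A₁/A₂)v₁ = (204/14.7)·2.19 = 30.3 m/s.
Applying Bernoulli between the two ends and solving for P₂: P₂ = P₁ + ½ρ(v₁² − v₂²) − ρgΔh.
P₂ = 914000 + ½·810·(2.19² − 30.3²) − 810·9.81·(+5.87) = 914000 + (-371000) − (46600) = 497000 Pa.

497 kPa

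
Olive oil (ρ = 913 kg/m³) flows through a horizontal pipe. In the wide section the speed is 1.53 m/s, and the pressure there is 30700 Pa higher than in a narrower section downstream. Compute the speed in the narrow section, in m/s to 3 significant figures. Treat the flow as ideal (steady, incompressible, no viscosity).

v₂ ≈ 8.34 m/s

Along the level pipe P + ½ρv² is conserved, hence v₂² = v₁² + 2(P₁ − P₂)/ρ.
v₂ = √(1.53² + 2·30700/913) = √(2.34 + 67.3) = 8.34 m/s.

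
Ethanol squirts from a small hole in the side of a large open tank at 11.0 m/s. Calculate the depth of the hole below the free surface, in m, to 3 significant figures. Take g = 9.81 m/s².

6.17 m

Torricelli: v = √(2gh), so h = v²/(2g).
h = 11.0²/(2·9.81) = 121/19.62 = 6.17 m.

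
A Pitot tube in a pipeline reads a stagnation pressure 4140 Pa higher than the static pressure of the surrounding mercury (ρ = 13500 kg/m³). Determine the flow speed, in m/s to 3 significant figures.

v ≈ 0.783 m/s

Bernoulli between the free stream and the stagnation point: ½ρv² = P_stag − P_static.
v = √(2ΔP/ρ) = √(2·4140/13500) = 0.783 m/s.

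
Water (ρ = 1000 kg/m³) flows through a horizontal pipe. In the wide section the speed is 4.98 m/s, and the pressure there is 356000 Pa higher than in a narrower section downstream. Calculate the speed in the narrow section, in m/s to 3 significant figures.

27.1 m/s

Along the level pipe P + ½ρv² is conserved, hence v₂² = v₁² + 2(P₁ − P₂)/ρ.
v₂ = √(4.98² + 2·356000/1000) = √(24.8 + 712) = 27.1 m/s.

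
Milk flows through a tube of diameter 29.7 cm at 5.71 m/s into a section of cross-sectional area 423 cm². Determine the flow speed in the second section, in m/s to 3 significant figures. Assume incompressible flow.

By continuity, v₂ = v₁·A₁/A₂ = 5.71·(693/423) = 9.35 m/s.

v₂ = 9.35 m/s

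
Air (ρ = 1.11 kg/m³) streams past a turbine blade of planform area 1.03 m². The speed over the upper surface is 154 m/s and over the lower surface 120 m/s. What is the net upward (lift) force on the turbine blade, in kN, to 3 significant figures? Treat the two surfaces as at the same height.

F = 5.33 kN

With equal heights on the two surfaces, Bernoulli gives P_lower − P_upper = ½ρ(v_upper² − v_lower²).
ΔP = ½·1.11·(154² − 120²) = 5170 Pa.
Lift = ΔP · A = 5170 × 1.03 = 5330 N.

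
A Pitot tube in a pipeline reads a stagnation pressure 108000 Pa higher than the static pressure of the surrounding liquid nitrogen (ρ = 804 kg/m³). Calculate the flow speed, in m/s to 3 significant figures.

At the stagnation point the flow is brought to rest, so Bernoulli gives P_stag − P_static = ½ρv².
v = √(2ΔP/ρ) = √(2·108000/804) = 16.4 m/s.

16.4 m/s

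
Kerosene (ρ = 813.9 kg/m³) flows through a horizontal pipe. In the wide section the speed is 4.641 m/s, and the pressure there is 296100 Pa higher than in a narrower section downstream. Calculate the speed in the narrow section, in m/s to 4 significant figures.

v₂ ≈ 27.37 m/s

Horizontal Bernoulli: P₁ + ½ρv₁² = P₂ + ½ρv₂², so v₂² = v₁² + 2(P₁ − P₂)/ρ.
v₂ = √(4.641² + 2·296100/813.9) = √(21.54 + 727.6) = 27.37 m/s.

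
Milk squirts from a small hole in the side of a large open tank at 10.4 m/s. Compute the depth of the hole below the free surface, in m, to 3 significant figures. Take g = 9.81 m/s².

Inverting v = √(2gh) gives h = v² / 2g.
h = 10.4²/(2·9.81) = 108/19.62 = 5.51 m.

h = 5.51 m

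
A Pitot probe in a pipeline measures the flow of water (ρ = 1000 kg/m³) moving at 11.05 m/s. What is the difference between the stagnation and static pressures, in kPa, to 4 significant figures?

ΔP ≈ 61.05 kPa

At the stagnation point the flow is brought to rest, so Bernoulli gives P_stag − P_static = ½ρv².
ΔP = ½·1000·11.05² = 61050 Pa.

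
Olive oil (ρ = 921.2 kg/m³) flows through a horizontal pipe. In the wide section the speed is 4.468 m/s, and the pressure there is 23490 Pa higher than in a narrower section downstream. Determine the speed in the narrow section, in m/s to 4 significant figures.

8.424 m/s

Along the level pipe P + ½ρv² is conserved, hence v₂² = v₁² + 2(P₁ − P₂)/ρ.
v₂ = √(4.468² + 2·23490/921.2) = √(19.96 + 51.00) = 8.424 m/s.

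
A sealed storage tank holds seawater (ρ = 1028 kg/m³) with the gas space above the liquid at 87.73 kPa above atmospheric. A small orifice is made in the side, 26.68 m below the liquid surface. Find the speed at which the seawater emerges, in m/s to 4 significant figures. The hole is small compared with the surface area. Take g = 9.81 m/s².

Take point 1 at the surface (v₁ ≈ 0) and point 2 at the hole (at atmospheric pressure). Bernoulli: P₁ + ρg h = P_atm + ½ρv₂².
With P₁ − P_atm = 87730 Pa, v₂ = √(2gh + 2ΔP/ρ) = √(2·9.81·26.68 + 2·87730/1028) = 26.35 m/s.

v ≈ 26.35 m/s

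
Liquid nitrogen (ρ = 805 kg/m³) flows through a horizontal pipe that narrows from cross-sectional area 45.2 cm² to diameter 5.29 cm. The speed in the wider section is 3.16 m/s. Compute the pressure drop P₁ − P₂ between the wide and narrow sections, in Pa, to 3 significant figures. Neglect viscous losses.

ΔP ≈ 13000 Pa

By continuity, v₂ = v₁·A₁/A₂ = 3.16·(45.2/22.0) = 6.50 m/s.
The pipe is horizontal, so Bernoulli reduces to P₁ + ½ρv₁² = P₂ + ½ρv₂².
P₁ − P₂ = ½·805·(6.50² − 3.16²) = ½·805·32.2 = 13000 Pa.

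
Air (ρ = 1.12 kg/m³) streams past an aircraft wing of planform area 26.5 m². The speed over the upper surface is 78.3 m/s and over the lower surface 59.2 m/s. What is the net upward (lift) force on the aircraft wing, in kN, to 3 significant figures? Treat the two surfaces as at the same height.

With equal heights on the two surfaces, Bernoulli gives P_lower − P_upper = ½ρ(v_upper² − v_lower²).
ΔP = ½·1.12·(78.3² − 59.2²) = 1470 Pa.
Lift = ΔP · A = 1470 × 26.5 = 39000 N.

39.0 kN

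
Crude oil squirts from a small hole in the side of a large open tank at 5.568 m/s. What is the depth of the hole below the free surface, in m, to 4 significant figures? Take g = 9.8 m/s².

Inverting v = √(2gh) gives h = v² / 2g.
h = 5.568²/(2·9.8) = 31.00/19.60 = 1.582 m.

h ≈ 1.582 m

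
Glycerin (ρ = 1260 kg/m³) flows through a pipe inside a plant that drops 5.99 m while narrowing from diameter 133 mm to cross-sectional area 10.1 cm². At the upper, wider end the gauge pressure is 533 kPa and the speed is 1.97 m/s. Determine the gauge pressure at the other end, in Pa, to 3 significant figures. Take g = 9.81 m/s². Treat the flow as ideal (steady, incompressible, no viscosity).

P₂ = 147000 Pa

The volume flow rate is constant, so v₂ = (A₁/A₂)v₁ = (139/10.1)·1.97 = 27.1 m/s.
Energy conservation along the streamline gives P₂ = P₁ − ½ρ(v₂² − v₁²) − ρg(h₂ − h₁).
P₂ = 533000 + ½·1260·(1.97² − 27.1²) − 1260·9.81·(−5.99) = 533000 + (-460000) − (-74000) = 147000 Pa.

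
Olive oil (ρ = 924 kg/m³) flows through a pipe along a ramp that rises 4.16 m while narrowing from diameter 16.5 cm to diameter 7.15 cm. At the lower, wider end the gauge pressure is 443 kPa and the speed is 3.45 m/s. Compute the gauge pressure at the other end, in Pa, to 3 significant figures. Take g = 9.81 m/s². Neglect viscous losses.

The volume flow rate is constant, so v₂ = (A₁/A₂)v₁ = (214/40.2)·3.45 = 18.4 m/s.
Bernoulli: P₁ + ½ρv₁² + ρg h₁ = P₂ + ½ρv₂² + ρg h₂, so P₂ = P₁ + ½ρ(v₁² − v₂²) − ρg(h₂ − h₁).
P₂ = 443000 + ½·924·(3.45² − 18.4²) − 924·9.81·(+4.16) = 443000 + (-150000) − (37700) = 255000 Pa.

P₂ = 255000 Pa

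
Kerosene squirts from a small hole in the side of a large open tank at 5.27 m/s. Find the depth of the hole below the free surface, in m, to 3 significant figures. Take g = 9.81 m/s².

Inverting v = √(2gh) gives h = v² / 2g.
h = 5.27²/(2·9.81) = 27.8/19.62 = 1.42 m.

1.42 m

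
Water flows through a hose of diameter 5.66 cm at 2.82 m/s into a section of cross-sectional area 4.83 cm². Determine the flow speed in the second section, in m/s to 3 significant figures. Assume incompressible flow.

The volume flow rate is constant, so v₂ = (A₁/A₂)v₁ = (25.2/4.83)·2.82 = 14.7 m/s.

v₂ ≈ 14.7 m/s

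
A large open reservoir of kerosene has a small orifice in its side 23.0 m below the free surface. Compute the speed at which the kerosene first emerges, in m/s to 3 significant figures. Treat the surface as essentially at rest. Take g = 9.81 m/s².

Bernoulli from surface to hole (P equal, v_surface ≈ 0): v = √(2gh) = √(2×9.81×23.0) = 21.2 m/s.

v ≈ 21.2 m/s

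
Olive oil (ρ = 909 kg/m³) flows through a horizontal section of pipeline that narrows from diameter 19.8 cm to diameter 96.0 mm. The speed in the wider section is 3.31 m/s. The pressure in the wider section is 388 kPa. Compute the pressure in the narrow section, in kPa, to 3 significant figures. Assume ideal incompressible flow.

P₂ ≈ 303 kPa

Mass conservation (A₁v₁ = A₂v₂) gives v₂ = 3.31 × 308/72.4 = 14.1 m/s.
With no height change, Bernoulli's equation is P₁ + ½ρv₁² = P₂ + ½ρv₂².
P₂ = P₁ − ½ρ(v₂² − v₁²) = 388000 − ½·909·(14.1² − 3.31²) = 388000 − 85100 = 303000 Pa.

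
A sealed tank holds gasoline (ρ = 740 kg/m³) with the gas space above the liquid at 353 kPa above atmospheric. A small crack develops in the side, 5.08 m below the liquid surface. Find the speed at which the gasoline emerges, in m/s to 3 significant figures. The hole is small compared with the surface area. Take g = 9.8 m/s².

v ≈ 32.5 m/s

Take point 1 at the surface (v₁ ≈ 0) and point 2 at the hole (at atmospheric pressure). Bernoulli: P₁ + ρg h = P_atm + ½ρv₂².
With P₁ − P_atm = 353000 Pa, v₂ = √(2gh + 2ΔP/ρ) = √(2·9.8·5.08 + 2·353000/740) = 32.5 m/s.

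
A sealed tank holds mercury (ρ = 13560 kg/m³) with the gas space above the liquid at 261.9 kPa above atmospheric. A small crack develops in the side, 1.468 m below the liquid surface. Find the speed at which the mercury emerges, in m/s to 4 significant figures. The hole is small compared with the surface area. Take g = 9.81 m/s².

8.212 m/s

Take point 1 at the surface (v₁ ≈ 0) and point 2 at the hole (at atmospheric pressure). Bernoulli: P₁ + ρg h = P_atm + ½ρv₂².
With P₁ − P_atm = 261900 Pa, v₂ = √(2gh + 2ΔP/ρ) = √(2·9.81·1.468 + 2·261900/13560) = 8.212 m/s.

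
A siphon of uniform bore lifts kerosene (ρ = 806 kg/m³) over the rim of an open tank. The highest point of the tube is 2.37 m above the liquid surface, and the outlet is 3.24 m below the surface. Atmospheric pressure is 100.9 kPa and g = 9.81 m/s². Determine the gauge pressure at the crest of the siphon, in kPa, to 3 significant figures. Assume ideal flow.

The outlet speed comes from Torricelli: v = √(2g·3.24) = 7.97 m/s.
With constant cross-section the crest speed equals v; applying Bernoulli from the surface up to the crest, P_top = P_atm − ½ρv² − ρg·h_top.
P_top = 100900 − ½·806·7.97² − 806·9.81·2.37 = 56500 Pa. So P_gauge = P_top − P_atm = -44400 Pa.

P_gauge ≈ -44.4 kPa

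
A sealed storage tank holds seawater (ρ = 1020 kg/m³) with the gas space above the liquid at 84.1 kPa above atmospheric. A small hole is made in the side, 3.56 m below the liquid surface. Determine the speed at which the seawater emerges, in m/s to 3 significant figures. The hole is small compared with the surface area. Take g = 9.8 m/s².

Take point 1 at the surface (v₁ ≈ 0) and point 2 at the hole (at atmospheric pressure). Bernoulli: P₁ + ρg h = P_atm + ½ρv₂².
With P₁ − P_atm = 84100 Pa, v₂ = √(2gh + 2ΔP/ρ) = √(2·9.8·3.56 + 2·84100/1020) = 15.3 m/s.

15.3 m/s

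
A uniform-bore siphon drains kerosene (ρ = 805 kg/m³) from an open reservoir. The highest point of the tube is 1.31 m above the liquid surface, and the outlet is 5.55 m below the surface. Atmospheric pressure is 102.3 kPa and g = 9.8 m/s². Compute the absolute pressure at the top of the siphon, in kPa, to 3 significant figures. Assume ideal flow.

Bernoulli surface→outlet gives ½v² = g·h_out, so v = √(2·9.8·5.55) = 10.4 m/s.
With constant cross-section the crest speed equals v; applying Bernoulli from the surface up to the crest, P_top = P_atm − ½ρv² − ρg·h_top.
P_top = 102300 − ½·805·10.4² − 805·9.8·1.31 = 48200 Pa.

48.2 kPa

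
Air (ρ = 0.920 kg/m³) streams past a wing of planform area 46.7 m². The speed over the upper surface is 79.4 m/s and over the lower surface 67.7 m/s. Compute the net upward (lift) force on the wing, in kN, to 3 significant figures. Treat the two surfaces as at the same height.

The faster flow above has the lower pressure; Bernoulli (same height) gives ΔP = ½ρ(v_up² − v_low²).
ΔP = ½·0.920·(79.4² − 67.7²) = 792 Pa.
Lift = ΔP · A = 792 × 46.7 = 37000 N.

37.0 kN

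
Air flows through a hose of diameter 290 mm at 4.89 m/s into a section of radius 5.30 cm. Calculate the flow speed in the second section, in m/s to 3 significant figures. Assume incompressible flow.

Continuity gives A₁v₁ = A₂v₂, so v₂ = (661 cm²)/(88.2 cm²) × 4.89 m/s = 36.6 m/s.

v₂ ≈ 36.6 m/s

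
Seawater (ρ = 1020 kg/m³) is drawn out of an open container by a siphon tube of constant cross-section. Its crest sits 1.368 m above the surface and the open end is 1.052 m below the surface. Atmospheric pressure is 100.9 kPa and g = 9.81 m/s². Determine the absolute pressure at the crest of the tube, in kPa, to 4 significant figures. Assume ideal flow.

From the surface to the outlet (both open to atmosphere, surface at rest): v = √(2g·h_out) = √(2·9.81·1.052) = 4.543 m/s.
The bore is uniform, so the speed at the crest is the same v. Bernoulli surface→crest: P_atm = P_top + ½ρv² + ρg·h_top.
P_top = 100900 − ½·1020·4.543² − 1020·9.81·1.368 = 76680 Pa.

76.68 kPa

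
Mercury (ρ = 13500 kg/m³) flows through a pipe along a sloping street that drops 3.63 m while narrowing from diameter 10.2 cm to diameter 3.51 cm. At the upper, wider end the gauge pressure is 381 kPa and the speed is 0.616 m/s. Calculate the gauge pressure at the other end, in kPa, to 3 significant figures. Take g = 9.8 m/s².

P₂ ≈ 681 kPa

Continuity gives A₁v₁ = A₂v₂, so v₂ = (81.7 cm²)/(9.68 cm²) × 0.616 m/s = 5.20 m/s.
Energy conservation along the streamline gives P₂ = P₁ − ½ρ(v₂² − v₁²) − ρg(h₂ − h₁).
P₂ = 381000 + ½·13500·(0.616² − 5.20²) − 13500·9.8·(−3.63) = 381000 + (-180000) − (-480000) = 681000 Pa.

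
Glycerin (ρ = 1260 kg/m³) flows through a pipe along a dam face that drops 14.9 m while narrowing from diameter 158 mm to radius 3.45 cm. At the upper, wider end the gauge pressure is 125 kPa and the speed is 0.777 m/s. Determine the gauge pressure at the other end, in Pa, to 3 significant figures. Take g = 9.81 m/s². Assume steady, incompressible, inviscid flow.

Continuity gives A₁v₁ = A₂v₂, so v₂ = (196 cm²)/(37.4 cm²) × 0.777 m/s = 4.07 m/s.
Bernoulli: P₁ + ½ρv₁² + ρg h₁ = P₂ + ½ρv₂² + ρg h₂, so P₂ = P₁ + ½ρ(v₁² − v₂²) − ρg(h₂ − h₁).
P₂ = 125000 + ½·1260·(0.777² − 4.07²) − 1260·9.81·(−14.9) = 125000 + (-10100) − (-184000) = 299000 Pa.

P₂ ≈ 299000 Pa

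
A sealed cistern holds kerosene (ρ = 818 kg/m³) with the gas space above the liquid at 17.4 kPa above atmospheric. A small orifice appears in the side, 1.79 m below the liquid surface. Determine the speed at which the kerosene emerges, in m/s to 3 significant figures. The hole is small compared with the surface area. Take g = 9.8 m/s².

v = 8.81 m/s

Take point 1 at the surface (v₁ ≈ 0) and point 2 at the hole (at atmospheric pressure). Bernoulli: P₁ + ρg h = P_atm + ½ρv₂².
With P₁ − P_atm = 17400 Pa, v₂ = √(2gh + 2ΔP/ρ) = √(2·9.8·1.79 + 2·17400/818) = 8.81 m/s.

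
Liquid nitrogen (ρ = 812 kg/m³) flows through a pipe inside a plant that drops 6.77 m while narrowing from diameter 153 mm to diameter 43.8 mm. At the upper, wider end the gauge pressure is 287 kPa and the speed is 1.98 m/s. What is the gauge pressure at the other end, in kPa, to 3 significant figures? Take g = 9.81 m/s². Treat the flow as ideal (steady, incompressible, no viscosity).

By continuity, v₂ = v₁·A₁/A₂ = 1.98·(184/15.1) = 24.2 m/s.
Applying Bernoulli between the two ends and solving for P₂: P₂ = P₁ + ½ρ(v₁² − v₂²) − ρgΔh.
P₂ = 287000 + ½·812·(1.98² − 24.2²) − 812·9.81·(−6.77) = 287000 + (-235000) − (-53900) = 106000 Pa.

P₂ ≈ 106 kPa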